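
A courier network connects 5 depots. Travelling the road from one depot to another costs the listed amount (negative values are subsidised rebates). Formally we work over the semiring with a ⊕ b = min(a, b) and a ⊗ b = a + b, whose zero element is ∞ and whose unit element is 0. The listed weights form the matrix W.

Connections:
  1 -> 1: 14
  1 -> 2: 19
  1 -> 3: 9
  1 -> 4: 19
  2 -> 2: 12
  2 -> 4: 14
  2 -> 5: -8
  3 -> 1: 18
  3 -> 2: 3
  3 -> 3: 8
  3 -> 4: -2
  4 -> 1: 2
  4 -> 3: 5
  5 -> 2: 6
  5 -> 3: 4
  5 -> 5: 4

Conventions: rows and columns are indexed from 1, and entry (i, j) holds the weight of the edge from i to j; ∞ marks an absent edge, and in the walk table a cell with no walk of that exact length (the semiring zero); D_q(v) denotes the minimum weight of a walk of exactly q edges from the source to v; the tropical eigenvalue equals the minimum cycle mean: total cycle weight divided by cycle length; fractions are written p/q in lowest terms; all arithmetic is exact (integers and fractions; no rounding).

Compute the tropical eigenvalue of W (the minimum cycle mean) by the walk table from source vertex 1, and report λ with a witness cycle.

q=0: [0, ∞, ∞, ∞, ∞]
q=1: [14, 19, 9, 19, ∞]
q=2: [21, 12, 17, 7, 11]
q=3: [9, 17, 12, 15, 4]
q=4: [17, 10, 8, 10, 8]
q=5: [12, 11, 12, 6, 2]
Optimal cycle mean attained by: cycle 2->5->2, total (-8) + 6, length 2.
Answer: λ = -1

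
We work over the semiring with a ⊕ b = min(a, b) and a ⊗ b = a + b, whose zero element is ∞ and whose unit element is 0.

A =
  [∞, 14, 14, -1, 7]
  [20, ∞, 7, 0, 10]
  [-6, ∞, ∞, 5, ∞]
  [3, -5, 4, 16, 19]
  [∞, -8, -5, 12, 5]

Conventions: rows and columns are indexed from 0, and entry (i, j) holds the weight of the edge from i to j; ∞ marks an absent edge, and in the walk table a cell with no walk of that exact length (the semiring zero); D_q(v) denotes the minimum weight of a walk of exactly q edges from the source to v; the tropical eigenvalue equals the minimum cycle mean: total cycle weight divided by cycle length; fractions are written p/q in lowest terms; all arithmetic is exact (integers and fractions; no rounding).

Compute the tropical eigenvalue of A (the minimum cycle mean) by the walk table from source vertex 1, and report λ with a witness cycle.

q=0: [∞, 0, ∞, ∞, ∞]
q=1: [20, ∞, 7, 0, 10]
q=2: [1, -5, 4, 12, 15]
q=3: [-2, 7, 2, -5, 5]
q=4: [-4, -10, -1, -3, 5]
q=5: [-7, -8, -3, -10, 0]
Optimal cycle mean attained by: cycle 1->3->1, total 0 + (-5), length 2.
Answer: λ = -5/2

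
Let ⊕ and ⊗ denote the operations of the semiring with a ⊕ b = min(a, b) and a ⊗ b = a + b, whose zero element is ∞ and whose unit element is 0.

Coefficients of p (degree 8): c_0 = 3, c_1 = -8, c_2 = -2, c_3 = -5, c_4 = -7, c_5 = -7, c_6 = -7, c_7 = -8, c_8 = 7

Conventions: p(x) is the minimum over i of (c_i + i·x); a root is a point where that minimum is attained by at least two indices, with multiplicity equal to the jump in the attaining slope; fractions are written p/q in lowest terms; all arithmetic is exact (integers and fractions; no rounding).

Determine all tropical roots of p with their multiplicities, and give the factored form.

hull edge (i=0, c=3) to (i=1, c=-8): slope -11, span 1
hull edge (i=1, c=-8) to (i=7, c=-8): slope 0, span 6
hull edge (i=7, c=-8) to (i=8, c=7): slope 15, span 1
Factored form: p(x) = 7 ⊗ (x ⊕ (-15)) ⊗ (x ⊕ 0) ⊗ (x ⊕ 0) ⊗ (x ⊕ 0) ⊗ (x ⊕ 0) ⊗ (x ⊕ 0) ⊗ (x ⊕ 0) ⊗ (x ⊕ 11)
Answer: roots = -15 (mult 1), 0 (mult 6), 11 (mult 1)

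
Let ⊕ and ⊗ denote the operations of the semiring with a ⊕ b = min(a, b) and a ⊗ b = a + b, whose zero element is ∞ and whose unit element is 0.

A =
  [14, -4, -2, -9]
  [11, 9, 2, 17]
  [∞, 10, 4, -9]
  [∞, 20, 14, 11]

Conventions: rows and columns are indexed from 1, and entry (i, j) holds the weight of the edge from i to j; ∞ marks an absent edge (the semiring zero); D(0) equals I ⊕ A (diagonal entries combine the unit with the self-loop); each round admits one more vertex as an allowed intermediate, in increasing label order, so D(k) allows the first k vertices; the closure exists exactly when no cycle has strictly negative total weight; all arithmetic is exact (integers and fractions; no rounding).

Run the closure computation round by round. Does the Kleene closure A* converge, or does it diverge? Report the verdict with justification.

D(0):
  [0, -4, -2, -9]
  [11, 0, 2, 17]
  [∞, 10, 0, -9]
  [∞, 20, 14, 0]
D(1):
  [0, -4, -2, -9]
  [11, 0, 2, 2]
  [∞, 10, 0, -9]
  [∞, 20, 14, 0]
D(2):
  [0, -4, -2, -9]
  [11, 0, 2, 2]
  [21, 10, 0, -9]
  [31, 20, 14, 0]
D(3):
  [0, -4, -2, -11]
  [11, 0, 2, -7]
  [21, 10, 0, -9]
  [31, 20, 14, 0]
D(4):
  [0, -4, -2, -11]
  [11, 0, 2, -7]
  [21, 10, 0, -9]
  [31, 20, 14, 0]
Key observation: every diagonal entry stays at the unit through all rounds, so no improving cycle exists.
Answer: CONVERGES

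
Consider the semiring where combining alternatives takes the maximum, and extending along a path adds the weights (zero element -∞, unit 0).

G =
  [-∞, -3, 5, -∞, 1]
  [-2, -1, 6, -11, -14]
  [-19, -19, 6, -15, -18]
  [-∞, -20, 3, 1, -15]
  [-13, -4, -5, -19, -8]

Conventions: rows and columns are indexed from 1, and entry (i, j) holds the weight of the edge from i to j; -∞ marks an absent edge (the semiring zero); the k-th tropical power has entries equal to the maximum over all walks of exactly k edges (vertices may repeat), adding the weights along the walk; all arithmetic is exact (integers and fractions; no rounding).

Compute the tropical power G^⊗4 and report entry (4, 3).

G^⊗2:
  [-5, -3, 11, -10, -7]
  [-3, -2, 12, -9, -1]
  [-13, -13, 12, -9, -12]
  [-16, -16, 9, 2, -14]
  [-6, -5, 2, -15, -12]
G^⊗3:
  [-5, -4, 17, -4, -4]
  [-4, -3, 18, -3, -2]
  [-7, -7, 18, -3, -6]
  [-10, -10, 15, 3, -9]
  [-7, -6, 8, -13, -5]
G^⊗4:
  [-2, -2, 23, 2, -1]
  [-1, -1, 24, 3, 0]
  [-1, -1, 24, 3, 0]
  [-4, -4, 21, 4, -3]
  [-8, -7, 14, -7, -6]
Key observation: the optimum is the walk 4->3->3->3->3, with weight 3 + 6 + 6 + 6 = 21.
Optimal value attained by: walk 4->3->3->3->3.
Answer: (G^⊗4)[4][3] = 21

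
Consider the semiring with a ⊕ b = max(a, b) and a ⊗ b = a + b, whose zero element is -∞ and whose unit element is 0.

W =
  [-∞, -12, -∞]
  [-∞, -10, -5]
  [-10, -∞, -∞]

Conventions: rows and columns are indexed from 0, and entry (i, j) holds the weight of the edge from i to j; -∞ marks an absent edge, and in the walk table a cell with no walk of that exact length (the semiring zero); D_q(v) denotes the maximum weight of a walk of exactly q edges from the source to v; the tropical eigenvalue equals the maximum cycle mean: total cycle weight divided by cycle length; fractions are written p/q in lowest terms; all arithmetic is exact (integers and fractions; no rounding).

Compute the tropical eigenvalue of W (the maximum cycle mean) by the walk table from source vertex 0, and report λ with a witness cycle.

q=0: [0, -∞, -∞]
q=1: [-∞, -12, -∞]
q=2: [-∞, -22, -17]
q=3: [-27, -32, -27]
Optimal cycle mean attained by: cycle 0->1->2->0, total (-12) + (-5) + (-10), length 3.
Answer: λ = -9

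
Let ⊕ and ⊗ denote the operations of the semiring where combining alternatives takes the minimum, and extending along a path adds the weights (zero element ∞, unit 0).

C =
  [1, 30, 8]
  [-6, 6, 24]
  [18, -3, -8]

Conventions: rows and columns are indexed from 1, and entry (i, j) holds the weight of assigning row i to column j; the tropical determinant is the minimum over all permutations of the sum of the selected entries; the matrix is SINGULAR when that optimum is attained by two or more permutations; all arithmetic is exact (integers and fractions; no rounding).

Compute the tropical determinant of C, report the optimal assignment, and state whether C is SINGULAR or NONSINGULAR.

σ = (1, 2, 3): 1 + 6 + (-8) = -1
σ = (1, 3, 2): 1 + 24 + (-3) = 22
σ = (2, 1, 3): 30 + (-6) + (-8) = 16
σ = (2, 3, 1): 30 + 24 + 18 = 72
σ = (3, 1, 2): 8 + (-6) + (-3) = -1
σ = (3, 2, 1): 8 + 6 + 18 = 32
Optimal value attained by: σ = (1, 2, 3).
Answer: det⊕(C) = -1; verdict: SINGULAR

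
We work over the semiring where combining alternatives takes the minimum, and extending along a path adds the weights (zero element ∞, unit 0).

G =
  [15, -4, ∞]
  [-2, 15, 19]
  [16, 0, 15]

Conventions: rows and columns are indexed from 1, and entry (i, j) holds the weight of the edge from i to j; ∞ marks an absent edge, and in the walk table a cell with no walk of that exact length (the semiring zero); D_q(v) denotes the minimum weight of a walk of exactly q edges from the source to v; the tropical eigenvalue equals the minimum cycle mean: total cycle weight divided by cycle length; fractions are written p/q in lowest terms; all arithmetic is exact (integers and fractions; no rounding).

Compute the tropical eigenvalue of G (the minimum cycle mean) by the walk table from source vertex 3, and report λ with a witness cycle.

q=0: [∞, ∞, 0]
q=1: [16, 0, 15]
q=2: [-2, 12, 19]
q=3: [10, -6, 31]
Optimal cycle mean attained by: cycle 1->2->1, total (-4) + (-2), length 2.
Answer: λ = -3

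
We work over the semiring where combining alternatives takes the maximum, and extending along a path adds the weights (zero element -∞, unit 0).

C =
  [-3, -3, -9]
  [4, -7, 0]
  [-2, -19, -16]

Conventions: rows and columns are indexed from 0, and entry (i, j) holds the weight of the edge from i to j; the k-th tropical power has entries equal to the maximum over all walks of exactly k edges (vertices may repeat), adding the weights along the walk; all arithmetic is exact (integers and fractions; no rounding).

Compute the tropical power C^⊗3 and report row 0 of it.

C^⊗2:
  [1, -6, -3]
  [1, 1, -5]
  [-5, -5, -11]
C^⊗3:
  [-2, -2, -6]
  [5, -2, 1]
  [-1, -8, -5]
Answer: row 0 of C^⊗3 = [-2, -2, -6]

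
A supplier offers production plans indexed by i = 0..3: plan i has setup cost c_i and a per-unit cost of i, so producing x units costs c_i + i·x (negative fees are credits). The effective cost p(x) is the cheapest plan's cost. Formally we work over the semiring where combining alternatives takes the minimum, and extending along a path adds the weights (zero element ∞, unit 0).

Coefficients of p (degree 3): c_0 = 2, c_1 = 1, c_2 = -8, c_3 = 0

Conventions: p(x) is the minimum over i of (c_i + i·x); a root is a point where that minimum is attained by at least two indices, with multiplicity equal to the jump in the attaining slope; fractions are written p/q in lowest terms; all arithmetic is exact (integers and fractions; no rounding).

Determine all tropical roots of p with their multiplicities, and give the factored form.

hull edge (i=0, c=2) to (i=2, c=-8): slope -5, span 2
hull edge (i=2, c=-8) to (i=3, c=0): slope 8, span 1
Factored form: p(x) = 0 ⊗ (x ⊕ (-8)) ⊗ (x ⊕ 5) ⊗ (x ⊕ 5)
Answer: roots = -8 (mult 1), 5 (mult 2)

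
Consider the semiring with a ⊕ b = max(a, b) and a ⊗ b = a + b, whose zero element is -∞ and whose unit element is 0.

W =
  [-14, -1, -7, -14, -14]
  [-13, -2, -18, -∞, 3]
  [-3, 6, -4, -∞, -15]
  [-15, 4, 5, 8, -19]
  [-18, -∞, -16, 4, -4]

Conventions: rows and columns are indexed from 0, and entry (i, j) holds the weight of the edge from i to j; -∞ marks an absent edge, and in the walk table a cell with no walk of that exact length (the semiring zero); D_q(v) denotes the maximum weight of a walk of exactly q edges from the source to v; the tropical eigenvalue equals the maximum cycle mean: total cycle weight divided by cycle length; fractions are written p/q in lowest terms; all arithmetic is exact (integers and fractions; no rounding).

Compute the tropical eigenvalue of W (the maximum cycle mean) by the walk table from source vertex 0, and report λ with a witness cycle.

q=0: [0, -∞, -∞, -∞, -∞]
q=1: [-14, -1, -7, -14, -14]
q=2: [-10, -1, -9, -6, 2]
q=3: [-12, -2, -1, 6, 2]
q=4: [-4, 10, 11, 14, 1]
q=5: [8, 18, 19, 22, 13]
Optimal cycle mean attained by: cycle 3->3, total 8, length 1.
Answer: λ = 8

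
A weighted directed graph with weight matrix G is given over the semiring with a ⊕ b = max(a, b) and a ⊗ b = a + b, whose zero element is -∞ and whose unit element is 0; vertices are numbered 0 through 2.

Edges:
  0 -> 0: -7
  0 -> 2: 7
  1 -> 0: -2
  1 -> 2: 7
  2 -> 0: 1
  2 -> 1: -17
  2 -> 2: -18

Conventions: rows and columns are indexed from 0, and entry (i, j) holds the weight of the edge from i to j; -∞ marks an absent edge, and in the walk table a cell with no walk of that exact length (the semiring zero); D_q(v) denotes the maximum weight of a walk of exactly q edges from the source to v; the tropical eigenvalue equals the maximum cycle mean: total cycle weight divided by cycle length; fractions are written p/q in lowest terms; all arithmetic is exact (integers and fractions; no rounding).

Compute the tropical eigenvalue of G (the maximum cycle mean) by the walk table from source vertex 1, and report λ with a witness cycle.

q=0: [-∞, 0, -∞]
q=1: [-2, -∞, 7]
q=2: [8, -10, 5]
q=3: [6, -12, 15]
Optimal cycle mean attained by: cycle 0->2->0, total 7 + 1, length 2.
Answer: λ = 4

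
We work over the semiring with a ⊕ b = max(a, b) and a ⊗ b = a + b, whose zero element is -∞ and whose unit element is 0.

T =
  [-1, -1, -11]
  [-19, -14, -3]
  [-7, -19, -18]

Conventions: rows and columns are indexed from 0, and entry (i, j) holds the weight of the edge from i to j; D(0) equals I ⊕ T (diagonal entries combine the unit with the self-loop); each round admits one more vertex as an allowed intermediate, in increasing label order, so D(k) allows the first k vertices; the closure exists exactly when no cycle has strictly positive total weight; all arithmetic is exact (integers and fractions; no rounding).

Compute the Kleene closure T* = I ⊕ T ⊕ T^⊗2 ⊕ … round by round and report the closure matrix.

D(0):
  [0, -1, -11]
  [-19, 0, -3]
  [-7, -19, 0]
D(1):
  [0, -1, -11]
  [-19, 0, -3]
  [-7, -8, 0]
D(2):
  [0, -1, -4]
  [-19, 0, -3]
  [-7, -8, 0]
D(3):
  [0, -1, -4]
  [-10, 0, -3]
  [-7, -8, 0]
Answer: T* = [[0, -1, -4], [-10, 0, -3], [-7, -8, 0]]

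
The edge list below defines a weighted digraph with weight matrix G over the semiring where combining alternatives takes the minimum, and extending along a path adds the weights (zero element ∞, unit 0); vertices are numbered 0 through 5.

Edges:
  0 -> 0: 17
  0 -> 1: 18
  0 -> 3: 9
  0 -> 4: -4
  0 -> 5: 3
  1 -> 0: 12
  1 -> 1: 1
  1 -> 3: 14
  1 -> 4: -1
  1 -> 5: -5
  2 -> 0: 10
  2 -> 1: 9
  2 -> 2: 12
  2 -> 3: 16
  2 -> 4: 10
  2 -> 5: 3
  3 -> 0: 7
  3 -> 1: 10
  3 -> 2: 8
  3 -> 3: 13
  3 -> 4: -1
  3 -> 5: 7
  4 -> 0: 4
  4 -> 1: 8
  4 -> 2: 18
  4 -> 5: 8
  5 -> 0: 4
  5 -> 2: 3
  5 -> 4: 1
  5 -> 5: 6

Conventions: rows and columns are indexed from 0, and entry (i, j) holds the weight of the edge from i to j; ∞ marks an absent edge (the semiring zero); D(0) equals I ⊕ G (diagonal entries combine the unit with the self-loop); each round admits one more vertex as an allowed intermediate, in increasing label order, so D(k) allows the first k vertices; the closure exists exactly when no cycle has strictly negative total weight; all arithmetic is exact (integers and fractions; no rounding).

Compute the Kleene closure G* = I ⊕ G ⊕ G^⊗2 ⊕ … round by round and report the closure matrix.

D(0):
  [0, 18, ∞, 9, -4, 3]
  [12, 0, ∞, 14, -1, -5]
  [10, 9, 0, 16, 10, 3]
  [7, 10, 8, 0, -1, 7]
  [4, 8, 18, ∞, 0, 8]
  [4, ∞, 3, ∞, 1, 0]
D(1):
  [0, 18, ∞, 9, -4, 3]
  [12, 0, ∞, 14, -1, -5]
  [10, 9, 0, 16, 6, 3]
  [7, 10, 8, 0, -1, 7]
  [4, 8, 18, 13, 0, 7]
  [4, 22, 3, 13, 0, 0]
D(2):
  [0, 18, ∞, 9, -4, 3]
  [12, 0, ∞, 14, -1, -5]
  [10, 9, 0, 16, 6, 3]
  [7, 10, 8, 0, -1, 5]
  [4, 8, 18, 13, 0, 3]
  [4, 22, 3, 13, 0, 0]
D(3):
  [0, 18, ∞, 9, -4, 3]
  [12, 0, ∞, 14, -1, -5]
  [10, 9, 0, 16, 6, 3]
  [7, 10, 8, 0, -1, 5]
  [4, 8, 18, 13, 0, 3]
  [4, 12, 3, 13, 0, 0]
D(4):
  [0, 18, 17, 9, -4, 3]
  [12, 0, 22, 14, -1, -5]
  [10, 9, 0, 16, 6, 3]
  [7, 10, 8, 0, -1, 5]
  [4, 8, 18, 13, 0, 3]
  [4, 12, 3, 13, 0, 0]
D(5):
  [0, 4, 14, 9, -4, -1]
  [3, 0, 17, 12, -1, -5]
  [10, 9, 0, 16, 6, 3]
  [3, 7, 8, 0, -1, 2]
  [4, 8, 18, 13, 0, 3]
  [4, 8, 3, 13, 0, 0]
D(6):
  [0, 4, 2, 9, -4, -1]
  [-1, 0, -2, 8, -5, -5]
  [7, 9, 0, 16, 3, 3]
  [3, 7, 5, 0, -1, 2]
  [4, 8, 6, 13, 0, 3]
  [4, 8, 3, 13, 0, 0]
Answer: G* = [[0, 4, 2, 9, -4, -1], [-1, 0, -2, 8, -5, -5], [7, 9, 0, 16, 3, 3], [3, 7, 5, 0, -1, 2], [4, 8, 6, 13, 0, 3], [4, 8, 3, 13, 0, 0]]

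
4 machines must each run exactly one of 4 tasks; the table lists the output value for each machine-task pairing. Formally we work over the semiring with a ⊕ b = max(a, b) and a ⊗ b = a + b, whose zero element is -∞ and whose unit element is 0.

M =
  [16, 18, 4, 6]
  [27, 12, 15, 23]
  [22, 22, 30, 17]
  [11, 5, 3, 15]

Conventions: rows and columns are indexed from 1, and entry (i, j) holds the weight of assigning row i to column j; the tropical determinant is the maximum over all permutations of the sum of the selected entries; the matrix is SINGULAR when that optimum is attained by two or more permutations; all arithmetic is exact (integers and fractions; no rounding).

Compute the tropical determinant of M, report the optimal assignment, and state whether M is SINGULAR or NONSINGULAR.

σ = (1, 2, 3, 4): 16 + 12 + 30 + 15 = 73
σ = (1, 2, 4, 3): 16 + 12 + 17 + 3 = 48
σ = (1, 3, 2, 4): 16 + 15 + 22 + 15 = 68
σ = (1, 3, 4, 2): 16 + 15 + 17 + 5 = 53
σ = (1, 4, 2, 3): 16 + 23 + 22 + 3 = 64
σ = (1, 4, 3, 2): 16 + 23 + 30 + 5 = 74
σ = (2, 1, 3, 4): 18 + 27 + 30 + 15 = 90
σ = (2, 1, 4, 3): 18 + 27 + 17 + 3 = 65
σ = (2, 3, 1, 4): 18 + 15 + 22 + 15 = 70
σ = (2, 3, 4, 1): 18 + 15 + 17 + 11 = 61
σ = (2, 4, 1, 3): 18 + 23 + 22 + 3 = 66
σ = (2, 4, 3, 1): 18 + 23 + 30 + 11 = 82
σ = (3, 1, 2, 4): 4 + 27 + 22 + 15 = 68
σ = (3, 1, 4, 2): 4 + 27 + 17 + 5 = 53
σ = (3, 2, 1, 4): 4 + 12 + 22 + 15 = 53
σ = (3, 2, 4, 1): 4 + 12 + 17 + 11 = 44
σ = (3, 4, 1, 2): 4 + 23 + 22 + 5 = 54
σ = (3, 4, 2, 1): 4 + 23 + 22 + 11 = 60
σ = (4, 1, 2, 3): 6 + 27 + 22 + 3 = 58
σ = (4, 1, 3, 2): 6 + 27 + 30 + 5 = 68
σ = (4, 2, 1, 3): 6 + 12 + 22 + 3 = 43
σ = (4, 2, 3, 1): 6 + 12 + 30 + 11 = 59
σ = (4, 3, 1, 2): 6 + 15 + 22 + 5 = 48
σ = (4, 3, 2, 1): 6 + 15 + 22 + 11 = 54
Optimal value attained by: σ = (2, 1, 3, 4).
Answer: det⊕(M) = 90; verdict: NONSINGULAR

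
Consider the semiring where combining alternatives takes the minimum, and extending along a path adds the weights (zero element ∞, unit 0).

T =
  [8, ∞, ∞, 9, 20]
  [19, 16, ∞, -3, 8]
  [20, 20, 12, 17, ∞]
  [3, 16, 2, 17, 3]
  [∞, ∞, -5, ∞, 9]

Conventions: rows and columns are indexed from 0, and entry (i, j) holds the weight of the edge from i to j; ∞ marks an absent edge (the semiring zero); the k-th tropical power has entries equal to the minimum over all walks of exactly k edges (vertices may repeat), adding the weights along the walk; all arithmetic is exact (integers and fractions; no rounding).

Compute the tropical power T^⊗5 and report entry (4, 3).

T^⊗2:
  [12, 25, 11, 17, 12]
  [0, 13, -1, 13, 0]
  [20, 32, 19, 17, 20]
  [11, 22, -2, 12, 12]
  [15, 15, 4, 12, 18]
T^⊗3:
  [20, 31, 7, 21, 20]
  [8, 19, -5, 9, 9]
  [20, 33, 15, 29, 20]
  [15, 18, 7, 15, 15]
  [15, 24, 13, 12, 15]
T^⊗4:
  [24, 27, 15, 24, 24]
  [12, 15, 4, 12, 12]
  [28, 35, 15, 29, 29]
  [18, 27, 10, 15, 18]
  [15, 28, 10, 21, 15]
T^⊗5:
  [27, 35, 19, 24, 27]
  [15, 24, 7, 12, 15]
  [32, 35, 24, 32, 32]
  [18, 30, 13, 24, 18]
  [23, 30, 10, 24, 24]
Key observation: the optimum is the walk 4->2->1->3->0->3, with weight (-5) + 20 + (-3) + 3 + 9 = 24.
Optimal value attained by: walk 4->2->1->3->0->3.
Answer: (T^⊗5)[4][3] = 24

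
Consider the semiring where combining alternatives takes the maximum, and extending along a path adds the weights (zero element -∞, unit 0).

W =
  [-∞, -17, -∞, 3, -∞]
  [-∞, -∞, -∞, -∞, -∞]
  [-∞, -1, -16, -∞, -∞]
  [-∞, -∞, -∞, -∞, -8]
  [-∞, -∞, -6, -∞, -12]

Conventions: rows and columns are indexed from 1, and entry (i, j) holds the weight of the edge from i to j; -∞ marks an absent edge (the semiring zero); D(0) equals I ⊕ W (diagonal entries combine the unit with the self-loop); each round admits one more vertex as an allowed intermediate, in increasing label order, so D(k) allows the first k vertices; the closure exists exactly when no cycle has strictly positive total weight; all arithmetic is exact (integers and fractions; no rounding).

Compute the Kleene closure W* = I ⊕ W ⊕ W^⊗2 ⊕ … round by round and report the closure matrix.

D(0):
  [0, -17, -∞, 3, -∞]
  [-∞, 0, -∞, -∞, -∞]
  [-∞, -1, 0, -∞, -∞]
  [-∞, -∞, -∞, 0, -8]
  [-∞, -∞, -6, -∞, 0]
D(1):
  [0, -17, -∞, 3, -∞]
  [-∞, 0, -∞, -∞, -∞]
  [-∞, -1, 0, -∞, -∞]
  [-∞, -∞, -∞, 0, -8]
  [-∞, -∞, -6, -∞, 0]
D(2):
  [0, -17, -∞, 3, -∞]
  [-∞, 0, -∞, -∞, -∞]
  [-∞, -1, 0, -∞, -∞]
  [-∞, -∞, -∞, 0, -8]
  [-∞, -∞, -6, -∞, 0]
D(3):
  [0, -17, -∞, 3, -∞]
  [-∞, 0, -∞, -∞, -∞]
  [-∞, -1, 0, -∞, -∞]
  [-∞, -∞, -∞, 0, -8]
  [-∞, -7, -6, -∞, 0]
D(4):
  [0, -17, -∞, 3, -5]
  [-∞, 0, -∞, -∞, -∞]
  [-∞, -1, 0, -∞, -∞]
  [-∞, -∞, -∞, 0, -8]
  [-∞, -7, -6, -∞, 0]
D(5):
  [0, -12, -11, 3, -5]
  [-∞, 0, -∞, -∞, -∞]
  [-∞, -1, 0, -∞, -∞]
  [-∞, -15, -14, 0, -8]
  [-∞, -7, -6, -∞, 0]
Answer: W* = [[0, -12, -11, 3, -5], [-∞, 0, -∞, -∞, -∞], [-∞, -1, 0, -∞, -∞], [-∞, -15, -14, 0, -8], [-∞, -7, -6, -∞, 0]]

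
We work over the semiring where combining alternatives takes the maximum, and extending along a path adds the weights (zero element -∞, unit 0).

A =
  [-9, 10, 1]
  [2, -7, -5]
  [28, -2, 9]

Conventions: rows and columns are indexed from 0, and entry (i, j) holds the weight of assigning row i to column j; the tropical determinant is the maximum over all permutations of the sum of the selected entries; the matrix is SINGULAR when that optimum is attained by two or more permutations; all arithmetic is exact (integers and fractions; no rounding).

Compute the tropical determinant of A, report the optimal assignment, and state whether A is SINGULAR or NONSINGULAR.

σ = (0, 1, 2): (-9) + (-7) + 9 = -7
σ = (0, 2, 1): (-9) + (-5) + (-2) = -16
σ = (1, 0, 2): 10 + 2 + 9 = 21
σ = (1, 2, 0): 10 + (-5) + 28 = 33
σ = (2, 0, 1): 1 + 2 + (-2) = 1
σ = (2, 1, 0): 1 + (-7) + 28 = 22
Optimal value attained by: σ = (1, 2, 0).
Answer: det⊕(A) = 33; verdict: NONSINGULAR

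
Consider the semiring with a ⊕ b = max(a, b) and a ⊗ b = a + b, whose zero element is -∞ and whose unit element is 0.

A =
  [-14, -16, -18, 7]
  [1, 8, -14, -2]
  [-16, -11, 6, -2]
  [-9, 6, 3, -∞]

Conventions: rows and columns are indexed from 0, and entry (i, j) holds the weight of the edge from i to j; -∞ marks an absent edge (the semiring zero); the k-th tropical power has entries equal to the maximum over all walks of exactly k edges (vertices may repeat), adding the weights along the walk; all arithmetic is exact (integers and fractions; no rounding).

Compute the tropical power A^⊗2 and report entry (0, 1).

A^⊗2:
  [-2, 13, 10, -7]
  [9, 16, 1, 8]
  [-10, 4, 12, 4]
  [7, 14, 9, 4]
Key observation: the optimum is the walk 0->3->1, with weight 7 + 6 = 13.
Optimal value attained by: walk 0->3->1.
Answer: (A^⊗2)[0][1] = 13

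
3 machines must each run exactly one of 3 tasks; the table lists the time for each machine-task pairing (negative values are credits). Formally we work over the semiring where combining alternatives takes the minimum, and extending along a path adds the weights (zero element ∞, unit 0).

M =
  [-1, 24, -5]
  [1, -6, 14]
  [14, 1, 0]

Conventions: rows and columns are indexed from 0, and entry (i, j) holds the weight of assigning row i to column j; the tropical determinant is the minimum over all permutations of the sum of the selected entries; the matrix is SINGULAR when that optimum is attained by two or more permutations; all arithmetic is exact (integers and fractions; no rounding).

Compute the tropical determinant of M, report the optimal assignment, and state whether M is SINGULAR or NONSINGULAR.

σ = (0, 1, 2): (-1) + (-6) + 0 = -7
σ = (0, 2, 1): (-1) + 14 + 1 = 14
σ = (1, 0, 2): 24 + 1 + 0 = 25
σ = (1, 2, 0): 24 + 14 + 14 = 52
σ = (2, 0, 1): (-5) + 1 + 1 = -3
σ = (2, 1, 0): (-5) + (-6) + 14 = 3
Optimal value attained by: σ = (0, 1, 2).
Answer: det⊕(M) = -7; verdict: NONSINGULAR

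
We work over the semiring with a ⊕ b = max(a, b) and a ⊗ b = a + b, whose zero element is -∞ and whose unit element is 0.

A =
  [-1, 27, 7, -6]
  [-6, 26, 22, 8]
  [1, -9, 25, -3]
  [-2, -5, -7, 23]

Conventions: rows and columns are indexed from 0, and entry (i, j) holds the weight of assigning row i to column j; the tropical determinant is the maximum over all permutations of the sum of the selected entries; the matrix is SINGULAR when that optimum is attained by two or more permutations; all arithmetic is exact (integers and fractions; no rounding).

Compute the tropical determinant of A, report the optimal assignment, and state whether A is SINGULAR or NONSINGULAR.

σ = (0, 1, 2, 3): (-1) + 26 + 25 + 23 = 73
σ = (0, 1, 3, 2): (-1) + 26 + (-3) + (-7) = 15
σ = (0, 2, 1, 3): (-1) + 22 + (-9) + 23 = 35
σ = (0, 2, 3, 1): (-1) + 22 + (-3) + (-5) = 13
σ = (0, 3, 1, 2): (-1) + 8 + (-9) + (-7) = -9
σ = (0, 3, 2, 1): (-1) + 8 + 25 + (-5) = 27
σ = (1, 0, 2, 3): 27 + (-6) + 25 + 23 = 69
σ = (1, 0, 3, 2): 27 + (-6) + (-3) + (-7) = 11
σ = (1, 2, 0, 3): 27 + 22 + 1 + 23 = 73
σ = (1, 2, 3, 0): 27 + 22 + (-3) + (-2) = 44
σ = (1, 3, 0, 2): 27 + 8 + 1 + (-7) = 29
σ = (1, 3, 2, 0): 27 + 8 + 25 + (-2) = 58
σ = (2, 0, 1, 3): 7 + (-6) + (-9) + 23 = 15
σ = (2, 0, 3, 1): 7 + (-6) + (-3) + (-5) = -7
σ = (2, 1, 0, 3): 7 + 26 + 1 + 23 = 57
σ = (2, 1, 3, 0): 7 + 26 + (-3) + (-2) = 28
σ = (2, 3, 0, 1): 7 + 8 + 1 + (-5) = 11
σ = (2, 3, 1, 0): 7 + 8 + (-9) + (-2) = 4
σ = (3, 0, 1, 2): (-6) + (-6) + (-9) + (-7) = -28
σ = (3, 0, 2, 1): (-6) + (-6) + 25 + (-5) = 8
σ = (3, 1, 0, 2): (-6) + 26 + 1 + (-7) = 14
σ = (3, 1, 2, 0): (-6) + 26 + 25 + (-2) = 43
σ = (3, 2, 0, 1): (-6) + 22 + 1 + (-5) = 12
σ = (3, 2, 1, 0): (-6) + 22 + (-9) + (-2) = 5
Optimal value attained by: σ = (0, 1, 2, 3).
Answer: det⊕(A) = 73; verdict: SINGULAR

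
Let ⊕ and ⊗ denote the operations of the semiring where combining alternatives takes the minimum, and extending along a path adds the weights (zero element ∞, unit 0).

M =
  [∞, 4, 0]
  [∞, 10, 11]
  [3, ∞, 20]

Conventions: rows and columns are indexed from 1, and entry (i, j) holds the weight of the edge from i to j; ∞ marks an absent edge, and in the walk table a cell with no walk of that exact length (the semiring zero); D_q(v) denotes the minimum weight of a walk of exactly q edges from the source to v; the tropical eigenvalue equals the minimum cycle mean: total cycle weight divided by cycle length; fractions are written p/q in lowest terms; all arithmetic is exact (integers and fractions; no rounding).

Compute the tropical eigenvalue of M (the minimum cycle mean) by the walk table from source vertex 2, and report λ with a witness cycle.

q=0: [∞, 0, ∞]
q=1: [∞, 10, 11]
q=2: [14, 20, 21]
q=3: [24, 18, 14]
Optimal cycle mean attained by: cycle 1->3->1, total 0 + 3, length 2.
Answer: λ = 3/2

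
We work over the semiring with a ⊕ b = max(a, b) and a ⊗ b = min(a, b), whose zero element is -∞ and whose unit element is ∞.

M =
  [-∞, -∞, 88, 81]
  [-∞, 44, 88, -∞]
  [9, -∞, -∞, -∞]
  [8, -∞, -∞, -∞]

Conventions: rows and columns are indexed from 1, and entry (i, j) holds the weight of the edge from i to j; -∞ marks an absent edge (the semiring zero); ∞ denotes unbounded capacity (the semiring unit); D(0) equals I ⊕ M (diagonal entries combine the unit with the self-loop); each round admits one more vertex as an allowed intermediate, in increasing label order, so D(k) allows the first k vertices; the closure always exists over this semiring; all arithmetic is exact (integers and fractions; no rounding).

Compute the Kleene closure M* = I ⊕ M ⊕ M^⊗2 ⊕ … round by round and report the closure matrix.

D(0):
  [∞, -∞, 88, 81]
  [-∞, ∞, 88, -∞]
  [9, -∞, ∞, -∞]
  [8, -∞, -∞, ∞]
D(1):
  [∞, -∞, 88, 81]
  [-∞, ∞, 88, -∞]
  [9, -∞, ∞, 9]
  [8, -∞, 8, ∞]
D(2):
  [∞, -∞, 88, 81]
  [-∞, ∞, 88, -∞]
  [9, -∞, ∞, 9]
  [8, -∞, 8, ∞]
D(3):
  [∞, -∞, 88, 81]
  [9, ∞, 88, 9]
  [9, -∞, ∞, 9]
  [8, -∞, 8, ∞]
D(4):
  [∞, -∞, 88, 81]
  [9, ∞, 88, 9]
  [9, -∞, ∞, 9]
  [8, -∞, 8, ∞]
Answer: M* = [[∞, -∞, 88, 81], [9, ∞, 88, 9], [9, -∞, ∞, 9], [8, -∞, 8, ∞]]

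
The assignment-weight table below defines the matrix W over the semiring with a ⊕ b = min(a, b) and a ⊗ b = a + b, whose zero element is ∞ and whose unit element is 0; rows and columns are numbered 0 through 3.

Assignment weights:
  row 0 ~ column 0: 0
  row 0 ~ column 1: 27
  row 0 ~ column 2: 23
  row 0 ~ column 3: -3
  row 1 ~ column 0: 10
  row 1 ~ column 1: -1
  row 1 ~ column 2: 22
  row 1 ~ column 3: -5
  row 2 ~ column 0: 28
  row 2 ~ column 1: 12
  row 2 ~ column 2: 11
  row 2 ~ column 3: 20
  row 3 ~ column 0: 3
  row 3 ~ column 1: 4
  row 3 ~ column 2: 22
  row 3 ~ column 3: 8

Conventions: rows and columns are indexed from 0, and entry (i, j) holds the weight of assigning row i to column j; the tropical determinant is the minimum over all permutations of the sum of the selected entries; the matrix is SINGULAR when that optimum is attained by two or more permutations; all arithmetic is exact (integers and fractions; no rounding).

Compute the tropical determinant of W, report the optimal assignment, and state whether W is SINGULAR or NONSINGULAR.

σ = (0, 1, 2, 3): 0 + (-1) + 11 + 8 = 18
σ = (0, 1, 3, 2): 0 + (-1) + 20 + 22 = 41
σ = (0, 2, 1, 3): 0 + 22 + 12 + 8 = 42
σ = (0, 2, 3, 1): 0 + 22 + 20 + 4 = 46
σ = (0, 3, 1, 2): 0 + (-5) + 12 + 22 = 29
σ = (0, 3, 2, 1): 0 + (-5) + 11 + 4 = 10
σ = (1, 0, 2, 3): 27 + 10 + 11 + 8 = 56
σ = (1, 0, 3, 2): 27 + 10 + 20 + 22 = 79
σ = (1, 2, 0, 3): 27 + 22 + 28 + 8 = 85
σ = (1, 2, 3, 0): 27 + 22 + 20 + 3 = 72
σ = (1, 3, 0, 2): 27 + (-5) + 28 + 22 = 72
σ = (1, 3, 2, 0): 27 + (-5) + 11 + 3 = 36
σ = (2, 0, 1, 3): 23 + 10 + 12 + 8 = 53
σ = (2, 0, 3, 1): 23 + 10 + 20 + 4 = 57
σ = (2, 1, 0, 3): 23 + (-1) + 28 + 8 = 58
σ = (2, 1, 3, 0): 23 + (-1) + 20 + 3 = 45
σ = (2, 3, 0, 1): 23 + (-5) + 28 + 4 = 50
σ = (2, 3, 1, 0): 23 + (-5) + 12 + 3 = 33
σ = (3, 0, 1, 2): (-3) + 10 + 12 + 22 = 41
σ = (3, 0, 2, 1): (-3) + 10 + 11 + 4 = 22
σ = (3, 1, 0, 2): (-3) + (-1) + 28 + 22 = 46
σ = (3, 1, 2, 0): (-3) + (-1) + 11 + 3 = 10
σ = (3, 2, 0, 1): (-3) + 22 + 28 + 4 = 51
σ = (3, 2, 1, 0): (-3) + 22 + 12 + 3 = 34
Optimal value attained by: σ = (0, 3, 2, 1).
Answer: det⊕(W) = 10; verdict: SINGULAR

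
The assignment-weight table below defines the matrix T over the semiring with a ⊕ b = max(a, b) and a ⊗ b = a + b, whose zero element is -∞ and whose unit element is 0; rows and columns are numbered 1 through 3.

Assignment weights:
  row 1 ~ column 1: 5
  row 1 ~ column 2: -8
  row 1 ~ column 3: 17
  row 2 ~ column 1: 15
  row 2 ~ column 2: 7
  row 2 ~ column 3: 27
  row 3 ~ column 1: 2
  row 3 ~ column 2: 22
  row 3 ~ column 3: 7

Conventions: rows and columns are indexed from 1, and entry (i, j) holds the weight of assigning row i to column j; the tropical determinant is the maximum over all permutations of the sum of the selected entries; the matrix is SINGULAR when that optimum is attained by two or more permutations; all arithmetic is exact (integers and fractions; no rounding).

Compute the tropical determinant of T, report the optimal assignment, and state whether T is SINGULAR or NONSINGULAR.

σ = (1, 2, 3): 5 + 7 + 7 = 19
σ = (1, 3, 2): 5 + 27 + 22 = 54
σ = (2, 1, 3): (-8) + 15 + 7 = 14
σ = (2, 3, 1): (-8) + 27 + 2 = 21
σ = (3, 1, 2): 17 + 15 + 22 = 54
σ = (3, 2, 1): 17 + 7 + 2 = 26
Optimal value attained by: σ = (1, 3, 2).
Answer: det⊕(T) = 54; verdict: SINGULAR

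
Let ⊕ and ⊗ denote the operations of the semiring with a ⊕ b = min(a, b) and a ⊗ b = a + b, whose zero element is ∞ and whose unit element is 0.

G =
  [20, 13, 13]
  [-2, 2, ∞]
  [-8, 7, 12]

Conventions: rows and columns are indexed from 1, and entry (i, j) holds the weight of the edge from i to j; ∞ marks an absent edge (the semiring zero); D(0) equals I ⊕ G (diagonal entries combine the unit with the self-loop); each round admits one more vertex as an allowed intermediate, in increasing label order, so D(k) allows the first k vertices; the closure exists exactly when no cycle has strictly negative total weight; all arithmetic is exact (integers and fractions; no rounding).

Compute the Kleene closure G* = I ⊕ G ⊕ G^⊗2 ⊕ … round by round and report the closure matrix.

D(0):
  [0, 13, 13]
  [-2, 0, ∞]
  [-8, 7, 0]
D(1):
  [0, 13, 13]
  [-2, 0, 11]
  [-8, 5, 0]
D(2):
  [0, 13, 13]
  [-2, 0, 11]
  [-8, 5, 0]
D(3):
  [0, 13, 13]
  [-2, 0, 11]
  [-8, 5, 0]
Answer: G* = [[0, 13, 13], [-2, 0, 11], [-8, 5, 0]]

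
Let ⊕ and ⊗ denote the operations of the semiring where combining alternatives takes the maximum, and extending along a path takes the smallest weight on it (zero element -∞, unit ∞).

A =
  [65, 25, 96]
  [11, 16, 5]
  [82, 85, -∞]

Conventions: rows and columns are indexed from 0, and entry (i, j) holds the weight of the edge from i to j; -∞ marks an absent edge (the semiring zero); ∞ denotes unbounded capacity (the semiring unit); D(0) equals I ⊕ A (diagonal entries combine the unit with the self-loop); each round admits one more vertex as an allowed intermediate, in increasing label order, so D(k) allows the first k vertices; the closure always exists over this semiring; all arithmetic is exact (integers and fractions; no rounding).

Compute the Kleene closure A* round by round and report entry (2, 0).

D(0):
  [∞, 25, 96]
  [11, ∞, 5]
  [82, 85, ∞]
D(1):
  [∞, 25, 96]
  [11, ∞, 11]
  [82, 85, ∞]
D(2):
  [∞, 25, 96]
  [11, ∞, 11]
  [82, 85, ∞]
D(3):
  [∞, 85, 96]
  [11, ∞, 11]
  [82, 85, ∞]
Answer: A*[2][0] = 82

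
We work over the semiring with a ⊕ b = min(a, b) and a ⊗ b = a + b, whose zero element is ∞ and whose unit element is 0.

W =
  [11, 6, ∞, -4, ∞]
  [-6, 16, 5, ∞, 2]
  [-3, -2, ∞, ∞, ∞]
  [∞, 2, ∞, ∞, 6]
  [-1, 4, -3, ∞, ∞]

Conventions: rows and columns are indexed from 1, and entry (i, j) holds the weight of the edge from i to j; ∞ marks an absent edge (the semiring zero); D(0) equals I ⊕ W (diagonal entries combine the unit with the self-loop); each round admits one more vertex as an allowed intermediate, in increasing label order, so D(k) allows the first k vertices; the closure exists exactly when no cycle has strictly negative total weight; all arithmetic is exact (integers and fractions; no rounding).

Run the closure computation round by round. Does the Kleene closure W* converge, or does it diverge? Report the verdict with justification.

D(0):
  [0, 6, ∞, -4, ∞]
  [-6, 0, 5, ∞, 2]
  [-3, -2, 0, ∞, ∞]
  [∞, 2, ∞, 0, 6]
  [-1, 4, -3, ∞, 0]
D(1):
  [0, 6, ∞, -4, ∞]
  [-6, 0, 5, -10, 2]
  [-3, -2, 0, -7, ∞]
  [∞, 2, ∞, 0, 6]
  [-1, 4, -3, -5, 0]
Detection: at round 2, diagonal entry (4, 4) turns strictly negative.
Key observation: the cycle 4->2->1->4 has total weight 2 + (-6) + (-4), which is strictly negative.
Answer: DIVERGES — negative cycle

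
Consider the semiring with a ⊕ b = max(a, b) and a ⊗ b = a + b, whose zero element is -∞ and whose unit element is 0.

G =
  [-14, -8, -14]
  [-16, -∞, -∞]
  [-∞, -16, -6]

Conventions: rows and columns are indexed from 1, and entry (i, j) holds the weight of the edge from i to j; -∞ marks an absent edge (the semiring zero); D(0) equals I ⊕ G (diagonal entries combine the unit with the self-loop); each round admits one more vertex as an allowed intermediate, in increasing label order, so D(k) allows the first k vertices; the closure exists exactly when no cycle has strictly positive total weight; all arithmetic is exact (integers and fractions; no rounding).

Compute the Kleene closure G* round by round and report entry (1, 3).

D(0):
  [0, -8, -14]
  [-16, 0, -∞]
  [-∞, -16, 0]
D(1):
  [0, -8, -14]
  [-16, 0, -30]
  [-∞, -16, 0]
D(2):
  [0, -8, -14]
  [-16, 0, -30]
  [-32, -16, 0]
D(3):
  [0, -8, -14]
  [-16, 0, -30]
  [-32, -16, 0]
Answer: G*[1][3] = -14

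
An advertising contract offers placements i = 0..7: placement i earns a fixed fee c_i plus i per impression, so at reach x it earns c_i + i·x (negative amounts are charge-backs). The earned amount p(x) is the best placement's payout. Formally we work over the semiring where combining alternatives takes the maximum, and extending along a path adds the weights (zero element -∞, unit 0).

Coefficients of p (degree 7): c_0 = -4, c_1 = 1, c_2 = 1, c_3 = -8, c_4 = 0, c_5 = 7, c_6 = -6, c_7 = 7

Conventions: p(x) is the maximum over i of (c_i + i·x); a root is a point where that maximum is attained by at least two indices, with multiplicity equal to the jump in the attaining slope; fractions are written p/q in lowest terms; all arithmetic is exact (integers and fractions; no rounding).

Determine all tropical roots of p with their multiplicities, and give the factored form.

hull edge (i=0, c=-4) to (i=1, c=1): slope 5, span 1
hull edge (i=1, c=1) to (i=5, c=7): slope 3/2, span 4
hull edge (i=5, c=7) to (i=7, c=7): slope 0, span 2
Factored form: p(x) = 7 ⊗ (x ⊕ (-5)) ⊗ (x ⊕ (-3/2)) ⊗ (x ⊕ (-3/2)) ⊗ (x ⊕ (-3/2)) ⊗ (x ⊕ (-3/2)) ⊗ (x ⊕ 0) ⊗ (x ⊕ 0)
Answer: roots = -5 (mult 1), -3/2 (mult 4), 0 (mult 2)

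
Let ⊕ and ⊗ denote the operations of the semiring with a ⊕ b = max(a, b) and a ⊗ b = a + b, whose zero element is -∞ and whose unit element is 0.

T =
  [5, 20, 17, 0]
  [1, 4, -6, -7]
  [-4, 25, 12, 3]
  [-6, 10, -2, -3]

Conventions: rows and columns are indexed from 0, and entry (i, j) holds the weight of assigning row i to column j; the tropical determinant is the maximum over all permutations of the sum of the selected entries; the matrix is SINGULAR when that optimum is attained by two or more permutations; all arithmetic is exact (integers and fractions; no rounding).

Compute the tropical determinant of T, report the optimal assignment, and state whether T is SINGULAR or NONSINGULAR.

σ = (0, 1, 2, 3): 5 + 4 + 12 + (-3) = 18
σ = (0, 1, 3, 2): 5 + 4 + 3 + (-2) = 10
σ = (0, 2, 1, 3): 5 + (-6) + 25 + (-3) = 21
σ = (0, 2, 3, 1): 5 + (-6) + 3 + 10 = 12
σ = (0, 3, 1, 2): 5 + (-7) + 25 + (-2) = 21
σ = (0, 3, 2, 1): 5 + (-7) + 12 + 10 = 20
σ = (1, 0, 2, 3): 20 + 1 + 12 + (-3) = 30
σ = (1, 0, 3, 2): 20 + 1 + 3 + (-2) = 22
σ = (1, 2, 0, 3): 20 + (-6) + (-4) + (-3) = 7
σ = (1, 2, 3, 0): 20 + (-6) + 3 + (-6) = 11
σ = (1, 3, 0, 2): 20 + (-7) + (-4) + (-2) = 7
σ = (1, 3, 2, 0): 20 + (-7) + 12 + (-6) = 19
σ = (2, 0, 1, 3): 17 + 1 + 25 + (-3) = 40
σ = (2, 0, 3, 1): 17 + 1 + 3 + 10 = 31
σ = (2, 1, 0, 3): 17 + 4 + (-4) + (-3) = 14
σ = (2, 1, 3, 0): 17 + 4 + 3 + (-6) = 18
σ = (2, 3, 0, 1): 17 + (-7) + (-4) + 10 = 16
σ = (2, 3, 1, 0): 17 + (-7) + 25 + (-6) = 29
σ = (3, 0, 1, 2): 0 + 1 + 25 + (-2) = 24
σ = (3, 0, 2, 1): 0 + 1 + 12 + 10 = 23
σ = (3, 1, 0, 2): 0 + 4 + (-4) + (-2) = -2
σ = (3, 1, 2, 0): 0 + 4 + 12 + (-6) = 10
σ = (3, 2, 0, 1): 0 + (-6) + (-4) + 10 = 0
σ = (3, 2, 1, 0): 0 + (-6) + 25 + (-6) = 13
Optimal value attained by: σ = (2, 0, 1, 3).
Answer: det⊕(T) = 40; verdict: NONSINGULAR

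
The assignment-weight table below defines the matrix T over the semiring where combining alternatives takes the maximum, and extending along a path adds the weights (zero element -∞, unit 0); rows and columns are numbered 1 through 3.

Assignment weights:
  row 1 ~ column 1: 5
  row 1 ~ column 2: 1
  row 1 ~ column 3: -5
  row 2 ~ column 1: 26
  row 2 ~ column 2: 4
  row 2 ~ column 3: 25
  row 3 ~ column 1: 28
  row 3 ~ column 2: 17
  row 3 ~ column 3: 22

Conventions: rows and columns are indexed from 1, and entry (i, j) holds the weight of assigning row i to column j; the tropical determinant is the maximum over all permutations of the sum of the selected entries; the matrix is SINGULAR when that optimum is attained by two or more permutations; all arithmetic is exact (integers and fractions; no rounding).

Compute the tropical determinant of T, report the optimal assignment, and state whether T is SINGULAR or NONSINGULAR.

σ = (1, 2, 3): 5 + 4 + 22 = 31
σ = (1, 3, 2): 5 + 25 + 17 = 47
σ = (2, 1, 3): 1 + 26 + 22 = 49
σ = (2, 3, 1): 1 + 25 + 28 = 54
σ = (3, 1, 2): (-5) + 26 + 17 = 38
σ = (3, 2, 1): (-5) + 4 + 28 = 27
Optimal value attained by: σ = (2, 3, 1).
Answer: det⊕(T) = 54; verdict: NONSINGULAR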